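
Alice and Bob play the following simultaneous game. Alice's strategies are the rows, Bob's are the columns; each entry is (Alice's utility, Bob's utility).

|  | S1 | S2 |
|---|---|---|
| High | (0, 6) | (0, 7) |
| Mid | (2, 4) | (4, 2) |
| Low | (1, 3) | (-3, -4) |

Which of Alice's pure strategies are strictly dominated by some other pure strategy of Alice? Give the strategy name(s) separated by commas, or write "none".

High: dominated, since Mid does at least as well everywhere (S1: 2>0, S2: 4>0).
Mid: no other strategy beats it everywhere (High at S1 (2>0); Low at S1 (2>1)).
Low is strictly dominated by Mid (S1: 2>1, S2: 4>-3).

High, Low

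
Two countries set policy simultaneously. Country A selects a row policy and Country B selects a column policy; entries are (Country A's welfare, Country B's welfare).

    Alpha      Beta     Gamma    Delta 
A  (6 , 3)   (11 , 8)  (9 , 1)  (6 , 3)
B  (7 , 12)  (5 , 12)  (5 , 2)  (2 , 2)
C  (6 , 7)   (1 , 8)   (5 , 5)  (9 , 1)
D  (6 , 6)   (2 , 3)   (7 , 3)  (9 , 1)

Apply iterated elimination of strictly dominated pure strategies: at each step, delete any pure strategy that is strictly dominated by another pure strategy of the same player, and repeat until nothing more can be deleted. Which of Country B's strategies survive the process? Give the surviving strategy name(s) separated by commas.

Alpha, Beta

For Country B, Alpha strictly dominates Gamma on the remaining rows (A: 3>1, B: 12>2, C: 7>5, D: 6>3); eliminate Gamma.
Country B's strategy Delta is strictly dominated by Beta (A: 8>3, B: 12>2, C: 8>1, D: 3>1) and is removed.
Row C is eliminated: B beats it against every remaining column (Alpha: 7>6, Beta: 5>1).
For Country A, B strictly dominates D on the remaining columns (Alpha: 7>6, Beta: 5>2); eliminate D.
Among the remaining strategies, none is strictly dominated by another pure strategy of the same player, so the elimination stops.
Surviving strategies — Country A: {A, B}; Country B: {Alpha, Beta}.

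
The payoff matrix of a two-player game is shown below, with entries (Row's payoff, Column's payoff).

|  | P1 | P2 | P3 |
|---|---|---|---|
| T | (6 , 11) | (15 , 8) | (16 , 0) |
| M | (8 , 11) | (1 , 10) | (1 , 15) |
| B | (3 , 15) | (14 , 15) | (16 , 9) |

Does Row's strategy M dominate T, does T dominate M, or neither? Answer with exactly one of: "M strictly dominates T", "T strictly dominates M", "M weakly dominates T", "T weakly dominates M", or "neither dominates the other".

Compare M to T across every action of Column: P1: 8>6, P2: 1<15, P3: 1<16.
M does better at P1 but worse at P2, P3; neither strategy dominates the other.

neither dominates the other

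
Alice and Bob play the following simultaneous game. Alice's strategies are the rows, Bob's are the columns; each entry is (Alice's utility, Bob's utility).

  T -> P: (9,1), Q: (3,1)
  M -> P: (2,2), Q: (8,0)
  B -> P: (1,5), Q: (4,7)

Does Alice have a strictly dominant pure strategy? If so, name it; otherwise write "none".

T fails to dominate M at Q (3<8).
M fails to dominate T at P (2<9).
B fails to dominate T at P (1<9).
No single strategy dominates all the others.

none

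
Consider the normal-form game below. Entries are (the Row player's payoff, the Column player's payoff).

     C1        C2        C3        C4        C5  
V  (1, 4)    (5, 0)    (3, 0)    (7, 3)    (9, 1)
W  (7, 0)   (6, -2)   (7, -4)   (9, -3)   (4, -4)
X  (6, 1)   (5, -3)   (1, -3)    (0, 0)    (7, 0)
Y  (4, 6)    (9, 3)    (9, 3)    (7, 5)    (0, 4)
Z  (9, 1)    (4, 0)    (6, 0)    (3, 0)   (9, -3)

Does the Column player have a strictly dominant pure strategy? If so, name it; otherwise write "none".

C1

C1 vs C2: V: 4>0, W: 0>-2, X: 1>-3, Y: 6>3, Z: 1>0.
C1 vs C3: V: 4>0, W: 0>-4, X: 1>-3, Y: 6>3, Z: 1>0.
C1 vs C4: V: 4>3, W: 0>-3, X: 1>0, Y: 6>5, Z: 1>0.
C1 vs C5: V: 4>1, W: 0>-4, X: 1>0, Y: 6>4, Z: 1>-3.
C1 strictly beats every other strategy against every opponent action, so it is strictly dominant.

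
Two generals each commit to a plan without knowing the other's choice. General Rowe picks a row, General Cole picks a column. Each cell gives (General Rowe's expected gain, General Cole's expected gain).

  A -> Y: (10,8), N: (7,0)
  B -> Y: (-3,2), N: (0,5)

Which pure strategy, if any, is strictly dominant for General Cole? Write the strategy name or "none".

Y fails to dominate N at B (2<5).
N fails to dominate Y at A (0<8).
No single strategy dominates all the others.

none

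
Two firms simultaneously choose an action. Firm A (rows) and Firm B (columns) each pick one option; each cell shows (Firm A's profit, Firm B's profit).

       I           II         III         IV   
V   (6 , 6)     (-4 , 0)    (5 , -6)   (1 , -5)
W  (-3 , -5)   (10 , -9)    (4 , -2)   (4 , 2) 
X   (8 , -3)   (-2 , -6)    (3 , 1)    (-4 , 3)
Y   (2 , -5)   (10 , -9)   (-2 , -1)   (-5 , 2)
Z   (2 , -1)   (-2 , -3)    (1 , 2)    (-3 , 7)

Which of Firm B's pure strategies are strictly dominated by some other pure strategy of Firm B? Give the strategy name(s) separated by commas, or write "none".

II, III

Nothing dominates I: II at V (6>0); III at V (6>-6); IV at V (6>-5).
I strictly dominates II — V: 6>0, W: -5>-9, X: -3>-6, Y: -5>-9, Z: -1>-3.
III is strictly dominated by IV (V: -5>-6, W: 2>-2, X: 3>1, Y: 2>-1, Z: 7>2).
IV is not dominated — it holds its own against I at W (2>-5); II at W (2>-9); III at V (-5>-6).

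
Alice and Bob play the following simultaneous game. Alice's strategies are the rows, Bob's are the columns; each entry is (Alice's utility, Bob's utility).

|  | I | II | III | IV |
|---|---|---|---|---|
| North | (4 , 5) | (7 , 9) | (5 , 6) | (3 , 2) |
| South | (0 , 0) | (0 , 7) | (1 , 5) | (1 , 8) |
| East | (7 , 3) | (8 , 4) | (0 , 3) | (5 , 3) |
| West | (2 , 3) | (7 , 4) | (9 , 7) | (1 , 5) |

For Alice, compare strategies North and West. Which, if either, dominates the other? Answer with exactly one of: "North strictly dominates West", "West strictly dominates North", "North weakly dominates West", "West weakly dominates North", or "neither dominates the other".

neither dominates the other

Compare North to West across each opponent action: I: 4>2, II: 7=7, III: 5<9, IV: 3>1.
North does better at I, IV but worse at III; neither strategy dominates the other.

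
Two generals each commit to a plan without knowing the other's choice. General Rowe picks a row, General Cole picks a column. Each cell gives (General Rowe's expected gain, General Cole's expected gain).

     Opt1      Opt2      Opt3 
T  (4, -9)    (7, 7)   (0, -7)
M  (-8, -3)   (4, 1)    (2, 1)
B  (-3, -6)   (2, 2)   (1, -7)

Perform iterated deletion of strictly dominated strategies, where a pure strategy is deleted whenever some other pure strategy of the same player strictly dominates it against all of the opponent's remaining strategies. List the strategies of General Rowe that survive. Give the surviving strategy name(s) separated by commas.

General Cole's strategy Opt1 is strictly dominated by Opt2 (T: 7>-9, M: 1>-3, B: 2>-6) and is removed.
Row B is eliminated: M beats it against every remaining column (Opt2: 4>2, Opt3: 2>1).
Among the remaining strategies, none is strictly dominated by another pure strategy of the same player, so the elimination stops.
Surviving strategies — General Rowe: {T, M}; General Cole: {Opt2, Opt3}.

T, M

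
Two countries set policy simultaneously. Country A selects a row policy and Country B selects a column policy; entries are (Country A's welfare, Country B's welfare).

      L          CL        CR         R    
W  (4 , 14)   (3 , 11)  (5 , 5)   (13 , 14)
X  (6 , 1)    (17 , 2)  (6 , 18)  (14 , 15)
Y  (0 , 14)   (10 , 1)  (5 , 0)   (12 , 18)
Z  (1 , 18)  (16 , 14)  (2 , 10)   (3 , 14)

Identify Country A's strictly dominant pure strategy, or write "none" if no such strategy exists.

X

X vs W: L: 6>4, CL: 17>3, CR: 6>5, R: 14>13.
X vs Y: L: 6>0, CL: 17>10, CR: 6>5, R: 14>12.
X vs Z: L: 6>1, CL: 17>16, CR: 6>2, R: 14>3.
X strictly beats every other strategy against every opponent action, so it is strictly dominant.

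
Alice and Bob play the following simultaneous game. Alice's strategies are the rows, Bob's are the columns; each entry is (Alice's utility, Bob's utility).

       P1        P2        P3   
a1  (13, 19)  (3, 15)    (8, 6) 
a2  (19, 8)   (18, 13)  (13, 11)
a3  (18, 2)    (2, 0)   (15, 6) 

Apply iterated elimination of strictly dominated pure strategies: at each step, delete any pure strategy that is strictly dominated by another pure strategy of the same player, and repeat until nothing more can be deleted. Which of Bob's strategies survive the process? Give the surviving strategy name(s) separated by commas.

P2, P3

Row a1 is eliminated: a2 beats it against every remaining column (P1: 19>13, P2: 18>3, P3: 13>8).
Column P1 is eliminated: P3 beats it against every remaining row (a2: 11>8, a3: 6>2).
Among the remaining strategies, none is strictly dominated by another pure strategy of the same player, so the elimination stops.
Surviving strategies — Alice: {a2, a3}; Bob: {P2, P3}.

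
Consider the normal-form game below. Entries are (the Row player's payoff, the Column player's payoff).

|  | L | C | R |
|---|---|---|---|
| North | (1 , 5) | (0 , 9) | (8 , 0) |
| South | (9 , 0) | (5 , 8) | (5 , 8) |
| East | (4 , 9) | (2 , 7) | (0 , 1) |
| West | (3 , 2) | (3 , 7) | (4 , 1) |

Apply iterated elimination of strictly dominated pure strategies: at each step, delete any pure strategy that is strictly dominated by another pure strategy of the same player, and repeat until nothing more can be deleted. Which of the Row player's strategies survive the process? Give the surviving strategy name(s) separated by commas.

North, South

The Row player's strategy East is strictly dominated by South (L: 9>4, C: 5>2, R: 5>0) and is removed.
Row West is eliminated: South beats it against every remaining column (L: 9>3, C: 5>3, R: 5>4).
Column L is eliminated: C beats it against every remaining row (North: 9>5, South: 8>0).
Among the remaining strategies, none is strictly dominated by another pure strategy of the same player, so the elimination stops.
Surviving strategies — the Row player: {North, South}; the Column player: {C, R}.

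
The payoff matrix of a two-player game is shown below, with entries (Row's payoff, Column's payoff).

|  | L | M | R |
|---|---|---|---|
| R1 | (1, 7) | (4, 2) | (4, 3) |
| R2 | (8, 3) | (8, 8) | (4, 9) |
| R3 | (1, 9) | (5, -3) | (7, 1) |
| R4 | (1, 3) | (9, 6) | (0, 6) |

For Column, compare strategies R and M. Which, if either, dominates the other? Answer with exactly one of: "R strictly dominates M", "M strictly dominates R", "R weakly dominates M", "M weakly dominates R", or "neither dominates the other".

R weakly dominates M

R's payoffs vs M's, by Row's action — R1: 3>2, R2: 9>8, R3: 1>-3, R4: 6=6.
R is at least as good everywhere and strictly better somewhere (tied only at R4), so R weakly but not strictly dominates M.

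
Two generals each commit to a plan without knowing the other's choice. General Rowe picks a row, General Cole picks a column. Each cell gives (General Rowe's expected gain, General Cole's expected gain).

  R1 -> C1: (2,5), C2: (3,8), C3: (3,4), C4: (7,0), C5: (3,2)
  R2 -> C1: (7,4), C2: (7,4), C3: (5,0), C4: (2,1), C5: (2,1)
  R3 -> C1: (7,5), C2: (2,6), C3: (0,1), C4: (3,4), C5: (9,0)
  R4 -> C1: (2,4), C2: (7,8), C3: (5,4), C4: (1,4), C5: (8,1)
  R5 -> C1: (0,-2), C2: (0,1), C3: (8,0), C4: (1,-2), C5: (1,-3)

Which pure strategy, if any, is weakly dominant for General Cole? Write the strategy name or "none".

C2

C2 vs C1: R1: 8>5, R2: 4=4, R3: 6>5, R4: 8>4, R5: 1>-2.
C2 vs C3: R1: 8>4, R2: 4>0, R3: 6>1, R4: 8>4, R5: 1>0.
C2 vs C4: R1: 8>0, R2: 4>1, R3: 6>4, R4: 8>4, R5: 1>-2.
C2 vs C5: R1: 8>2, R2: 4>1, R3: 6>0, R4: 8>1, R5: 1>-3.
C2 is at least as good as every other strategy against every opponent action, so it is weakly dominant.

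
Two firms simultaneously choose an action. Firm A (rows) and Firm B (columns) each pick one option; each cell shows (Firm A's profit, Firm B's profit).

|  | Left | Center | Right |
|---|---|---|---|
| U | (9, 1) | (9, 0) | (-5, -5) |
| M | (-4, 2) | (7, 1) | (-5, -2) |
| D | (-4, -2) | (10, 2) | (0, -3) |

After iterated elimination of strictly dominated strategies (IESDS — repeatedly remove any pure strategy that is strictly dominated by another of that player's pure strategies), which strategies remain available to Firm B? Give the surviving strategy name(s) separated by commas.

Column Right is eliminated: Left beats it against every remaining row (U: 1>-5, M: 2>-2, D: -2>-3).
For Firm A, U strictly dominates M on the remaining columns (Left: 9>-4, Center: 9>7); eliminate M.
Among the remaining strategies, none is strictly dominated by another pure strategy of the same player, so the elimination stops.
Surviving strategies — Firm A: {U, D}; Firm B: {Left, Center}.

Left, Center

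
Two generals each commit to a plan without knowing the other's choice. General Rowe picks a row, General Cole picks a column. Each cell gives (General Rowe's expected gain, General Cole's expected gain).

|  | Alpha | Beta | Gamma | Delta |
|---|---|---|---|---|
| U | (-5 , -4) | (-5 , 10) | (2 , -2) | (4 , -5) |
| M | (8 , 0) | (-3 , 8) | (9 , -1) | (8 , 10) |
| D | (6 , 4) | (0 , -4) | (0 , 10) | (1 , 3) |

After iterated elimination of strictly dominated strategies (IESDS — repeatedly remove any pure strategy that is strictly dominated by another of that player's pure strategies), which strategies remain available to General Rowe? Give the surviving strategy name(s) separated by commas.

For General Rowe, M strictly dominates U on the remaining columns (Alpha: 8>-5, Beta: -3>-5, Gamma: 9>2, Delta: 8>4); eliminate U.
General Cole's strategy Beta is strictly dominated by Delta (M: 10>8, D: 3>-4) and is removed.
For General Rowe, M strictly dominates D on the remaining columns (Alpha: 8>6, Gamma: 9>0, Delta: 8>1); eliminate D.
For General Cole, Delta strictly dominates Alpha on the remaining rows (M: 10>0); eliminate Alpha.
For General Cole, Delta strictly dominates Gamma on the remaining rows (M: 10>-1); eliminate Gamma.
Among the remaining strategies, none is strictly dominated by another pure strategy of the same player, so the elimination stops.
Surviving strategies — General Rowe: {M}; General Cole: {Delta}.

M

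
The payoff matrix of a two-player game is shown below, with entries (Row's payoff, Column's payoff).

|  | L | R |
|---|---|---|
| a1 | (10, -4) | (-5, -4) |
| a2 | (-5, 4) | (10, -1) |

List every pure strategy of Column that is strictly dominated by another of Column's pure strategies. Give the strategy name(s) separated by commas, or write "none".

none

L is not dominated — it holds its own against R at a1 (-4=-4).
R is not dominated — it holds its own against L at a1 (-4=-4).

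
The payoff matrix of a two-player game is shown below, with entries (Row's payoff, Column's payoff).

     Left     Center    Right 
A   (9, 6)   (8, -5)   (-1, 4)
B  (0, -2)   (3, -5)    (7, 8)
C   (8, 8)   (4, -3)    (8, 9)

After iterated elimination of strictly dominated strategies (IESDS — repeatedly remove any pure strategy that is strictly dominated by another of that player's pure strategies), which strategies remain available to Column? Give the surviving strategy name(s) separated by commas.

Left, Right

For Row, C strictly dominates B on the remaining columns (Left: 8>0, Center: 4>3, Right: 8>7); eliminate B.
Column Center is eliminated: Left beats it against every remaining row (A: 6>-5, C: 8>-3).
Among the remaining strategies, none is strictly dominated by another pure strategy of the same player, so the elimination stops.
Surviving strategies — Row: {A, C}; Column: {Left, Right}.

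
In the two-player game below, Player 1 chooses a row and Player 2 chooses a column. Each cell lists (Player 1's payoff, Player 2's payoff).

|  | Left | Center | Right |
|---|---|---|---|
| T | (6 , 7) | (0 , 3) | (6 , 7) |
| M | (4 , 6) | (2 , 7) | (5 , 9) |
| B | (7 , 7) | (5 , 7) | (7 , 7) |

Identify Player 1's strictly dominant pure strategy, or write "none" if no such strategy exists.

B

B vs T: Left: 7>6, Center: 5>0, Right: 7>6.
B vs M: Left: 7>4, Center: 5>2, Right: 7>5.
B strictly beats every other strategy against every opponent action, so it is strictly dominant.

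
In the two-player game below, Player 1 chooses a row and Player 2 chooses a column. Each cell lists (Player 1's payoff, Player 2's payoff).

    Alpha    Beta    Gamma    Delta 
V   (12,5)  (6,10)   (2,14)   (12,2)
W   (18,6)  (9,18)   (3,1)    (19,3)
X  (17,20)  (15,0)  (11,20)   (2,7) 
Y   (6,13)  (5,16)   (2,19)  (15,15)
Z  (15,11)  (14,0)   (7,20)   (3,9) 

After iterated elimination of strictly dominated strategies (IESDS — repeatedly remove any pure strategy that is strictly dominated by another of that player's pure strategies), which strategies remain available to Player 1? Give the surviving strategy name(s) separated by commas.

Row V is eliminated: W beats it against every remaining column (Alpha: 18>12, Beta: 9>6, Gamma: 3>2, Delta: 19>12).
Row Y is eliminated: W beats it against every remaining column (Alpha: 18>6, Beta: 9>5, Gamma: 3>2, Delta: 19>15).
Column Delta is eliminated: Alpha beats it against every remaining row (W: 6>3, X: 20>7, Z: 11>9).
Player 1's strategy Z is strictly dominated by X (Alpha: 17>15, Beta: 15>14, Gamma: 11>7) and is removed.
Among the remaining strategies, none is strictly dominated by another pure strategy of the same player, so the elimination stops.
Surviving strategies — Player 1: {W, X}; Player 2: {Alpha, Beta, Gamma}.

W, X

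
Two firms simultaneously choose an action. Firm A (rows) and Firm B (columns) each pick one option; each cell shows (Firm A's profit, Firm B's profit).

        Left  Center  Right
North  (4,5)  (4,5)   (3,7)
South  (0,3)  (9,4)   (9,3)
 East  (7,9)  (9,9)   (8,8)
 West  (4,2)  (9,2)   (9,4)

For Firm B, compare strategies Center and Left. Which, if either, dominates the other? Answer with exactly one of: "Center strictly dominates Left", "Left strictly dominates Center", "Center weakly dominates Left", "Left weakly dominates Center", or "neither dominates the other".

Compare Center to Left across each opponent action: North: 5=5, South: 4>3, East: 9=9, West: 2=2.
Center is at least as good everywhere and strictly better somewhere (tied only at North, East, West), so Center weakly but not strictly dominates Left.

Center weakly dominates Left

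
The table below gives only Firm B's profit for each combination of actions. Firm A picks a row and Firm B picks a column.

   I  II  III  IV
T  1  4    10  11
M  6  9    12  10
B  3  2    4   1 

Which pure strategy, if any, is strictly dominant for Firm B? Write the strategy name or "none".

none

I fails to dominate II at T (1<4).
II fails to dominate I at B (2<3).
III fails to dominate IV at T (10<11).
IV fails to dominate I at B (1<3).
No single strategy dominates all the others.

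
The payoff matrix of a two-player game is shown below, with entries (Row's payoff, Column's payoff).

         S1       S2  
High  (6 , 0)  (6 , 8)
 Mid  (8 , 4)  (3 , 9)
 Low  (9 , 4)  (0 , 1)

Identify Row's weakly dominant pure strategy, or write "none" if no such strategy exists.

none

High fails to dominate Mid at S1 (6<8).
Mid fails to dominate High at S2 (3<6).
Low fails to dominate High at S2 (0<6).
No single strategy dominates all the others.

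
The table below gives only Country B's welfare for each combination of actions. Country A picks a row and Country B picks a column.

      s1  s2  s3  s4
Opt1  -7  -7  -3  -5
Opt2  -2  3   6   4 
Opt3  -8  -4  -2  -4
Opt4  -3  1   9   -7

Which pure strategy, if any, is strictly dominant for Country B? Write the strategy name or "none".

s3

s3 vs s1: Opt1: -3>-7, Opt2: 6>-2, Opt3: -2>-8, Opt4: 9>-3.
s3 vs s2: Opt1: -3>-7, Opt2: 6>3, Opt3: -2>-4, Opt4: 9>1.
s3 vs s4: Opt1: -3>-5, Opt2: 6>4, Opt3: -2>-4, Opt4: 9>-7.
s3 strictly beats every other strategy against every opponent action, so it is strictly dominant.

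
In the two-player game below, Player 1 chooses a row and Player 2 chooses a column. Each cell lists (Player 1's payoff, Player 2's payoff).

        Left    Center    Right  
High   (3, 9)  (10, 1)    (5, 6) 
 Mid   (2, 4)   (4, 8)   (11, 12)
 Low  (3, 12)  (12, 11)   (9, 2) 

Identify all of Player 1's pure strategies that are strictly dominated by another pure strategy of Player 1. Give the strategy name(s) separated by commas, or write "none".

High: no other strategy beats it everywhere (Mid at Left (3>2); Low at Left (3=3)).
Mid is not dominated — it holds its own against High at Right (11>5); Low at Right (11>9).
Low: no other strategy beats it everywhere (High at Left (3=3); Mid at Left (3>2)).

none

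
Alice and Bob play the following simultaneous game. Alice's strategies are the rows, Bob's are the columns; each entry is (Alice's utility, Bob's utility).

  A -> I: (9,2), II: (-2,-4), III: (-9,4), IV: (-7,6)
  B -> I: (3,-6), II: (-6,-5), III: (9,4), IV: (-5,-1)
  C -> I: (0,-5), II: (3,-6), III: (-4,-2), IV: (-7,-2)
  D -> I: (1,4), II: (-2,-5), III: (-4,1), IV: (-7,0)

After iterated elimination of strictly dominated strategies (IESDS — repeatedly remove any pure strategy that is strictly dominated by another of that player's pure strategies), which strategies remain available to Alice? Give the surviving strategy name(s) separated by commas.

B

For Bob, III strictly dominates II on the remaining rows (A: 4>-4, B: 4>-5, C: -2>-6, D: 1>-5); eliminate II.
Row C is eliminated: B beats it against every remaining column (I: 3>0, III: 9>-4, IV: -5>-7).
Alice's strategy D is strictly dominated by B (I: 3>1, III: 9>-4, IV: -5>-7) and is removed.
For Bob, III strictly dominates I on the remaining rows (A: 4>2, B: 4>-6); eliminate I.
Row A is eliminated: B beats it against every remaining column (III: 9>-9, IV: -5>-7).
Column IV is eliminated: III beats it against every remaining row (B: 4>-1).
Among the remaining strategies, none is strictly dominated by another pure strategy of the same player, so the elimination stops.
Surviving strategies — Alice: {B}; Bob: {III}.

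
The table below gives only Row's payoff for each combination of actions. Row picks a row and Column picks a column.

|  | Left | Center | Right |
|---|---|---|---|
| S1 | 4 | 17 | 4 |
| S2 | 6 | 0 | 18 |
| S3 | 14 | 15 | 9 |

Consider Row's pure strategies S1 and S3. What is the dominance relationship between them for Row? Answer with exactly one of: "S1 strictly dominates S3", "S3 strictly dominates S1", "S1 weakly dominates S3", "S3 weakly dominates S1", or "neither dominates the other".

Compare S1 to S3 across each choice by Column: Left: 4<14, Center: 17>15, Right: 4<9.
S1 does better at Center but worse at Left, Right; neither strategy dominates the other.

neither dominates the other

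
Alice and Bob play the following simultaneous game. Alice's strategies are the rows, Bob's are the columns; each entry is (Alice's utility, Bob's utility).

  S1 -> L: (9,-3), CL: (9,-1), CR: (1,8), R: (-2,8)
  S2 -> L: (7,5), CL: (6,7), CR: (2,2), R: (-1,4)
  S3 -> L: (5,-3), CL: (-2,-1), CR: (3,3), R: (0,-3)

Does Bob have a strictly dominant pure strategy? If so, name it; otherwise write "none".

L fails to dominate CL at S1 (-3<-1).
CL fails to dominate CR at S1 (-1<8).
CR fails to dominate L at S2 (2<5).
R fails to dominate L at S2 (4<5).
No single strategy dominates all the others.

none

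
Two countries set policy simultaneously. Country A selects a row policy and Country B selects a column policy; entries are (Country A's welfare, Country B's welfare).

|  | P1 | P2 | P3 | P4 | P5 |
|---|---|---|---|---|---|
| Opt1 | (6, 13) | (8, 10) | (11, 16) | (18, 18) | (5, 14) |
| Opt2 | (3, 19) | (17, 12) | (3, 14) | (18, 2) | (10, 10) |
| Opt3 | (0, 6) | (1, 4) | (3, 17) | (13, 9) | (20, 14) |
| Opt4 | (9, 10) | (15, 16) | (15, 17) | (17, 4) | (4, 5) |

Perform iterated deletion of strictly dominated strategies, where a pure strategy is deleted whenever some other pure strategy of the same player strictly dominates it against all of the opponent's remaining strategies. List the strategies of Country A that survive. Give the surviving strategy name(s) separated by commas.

Opt1, Opt2, Opt4

Column P2 is eliminated: P3 beats it against every remaining row (Opt1: 16>10, Opt2: 14>12, Opt3: 17>4, Opt4: 17>16).
Country B's strategy P5 is strictly dominated by P3 (Opt1: 16>14, Opt2: 14>10, Opt3: 17>14, Opt4: 17>5) and is removed.
For Country A, Opt1 strictly dominates Opt3 on the remaining columns (P1: 6>0, P3: 11>3, P4: 18>13); eliminate Opt3.
Among the remaining strategies, none is strictly dominated by another pure strategy of the same player, so the elimination stops.
Surviving strategies — Country A: {Opt1, Opt2, Opt4}; Country B: {P1, P3, P4}.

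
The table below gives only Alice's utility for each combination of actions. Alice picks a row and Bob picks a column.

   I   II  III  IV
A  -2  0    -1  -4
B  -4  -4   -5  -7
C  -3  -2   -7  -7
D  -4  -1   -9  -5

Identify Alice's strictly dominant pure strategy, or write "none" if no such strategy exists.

A

A vs B: I: -2>-4, II: 0>-4, III: -1>-5, IV: -4>-7.
A vs C: I: -2>-3, II: 0>-2, III: -1>-7, IV: -4>-7.
A vs D: I: -2>-4, II: 0>-1, III: -1>-9, IV: -4>-5.
A strictly beats every other strategy against every opponent action, so it is strictly dominant.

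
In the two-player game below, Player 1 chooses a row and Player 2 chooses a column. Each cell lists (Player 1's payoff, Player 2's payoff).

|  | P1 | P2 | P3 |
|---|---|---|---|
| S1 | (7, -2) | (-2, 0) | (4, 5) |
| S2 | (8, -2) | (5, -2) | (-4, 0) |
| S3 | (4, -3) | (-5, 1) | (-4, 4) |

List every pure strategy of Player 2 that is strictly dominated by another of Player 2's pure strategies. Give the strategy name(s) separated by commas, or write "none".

P1: dominated, since P3 does at least as well everywhere (S1: 5>-2, S2: 0>-2, S3: 4>-3).
P2: dominated, since P3 does at least as well everywhere (S1: 5>0, S2: 0>-2, S3: 4>1).
Nothing dominates P3: P1 at S1 (5>-2); P2 at S1 (5>0).

P1, P2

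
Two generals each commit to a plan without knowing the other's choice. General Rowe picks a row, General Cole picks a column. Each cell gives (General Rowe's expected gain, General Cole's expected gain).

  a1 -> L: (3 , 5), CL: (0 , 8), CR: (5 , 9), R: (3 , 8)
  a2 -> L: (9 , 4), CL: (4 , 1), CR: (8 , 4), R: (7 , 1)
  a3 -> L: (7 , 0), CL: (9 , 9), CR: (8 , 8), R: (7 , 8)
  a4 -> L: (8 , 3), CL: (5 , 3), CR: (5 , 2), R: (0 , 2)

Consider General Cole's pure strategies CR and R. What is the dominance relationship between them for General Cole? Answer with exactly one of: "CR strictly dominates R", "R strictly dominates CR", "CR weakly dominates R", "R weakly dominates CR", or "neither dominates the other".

CR's payoffs vs R's, by General Rowe's action — a1: 9>8, a2: 4>1, a3: 8=8, a4: 2=2.
CR is at least as good everywhere and strictly better somewhere (tied only at a3, a4), so CR weakly but not strictly dominates R.

CR weakly dominates R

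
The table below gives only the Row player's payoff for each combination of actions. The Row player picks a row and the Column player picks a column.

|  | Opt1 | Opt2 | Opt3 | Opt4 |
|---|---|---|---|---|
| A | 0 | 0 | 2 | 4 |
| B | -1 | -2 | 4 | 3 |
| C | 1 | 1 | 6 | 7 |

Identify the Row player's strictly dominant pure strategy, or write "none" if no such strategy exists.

C vs A: Opt1: 1>0, Opt2: 1>0, Opt3: 6>2, Opt4: 7>4.
C vs B: Opt1: 1>-1, Opt2: 1>-2, Opt3: 6>4, Opt4: 7>3.
C strictly beats every other strategy against every opponent action, so it is strictly dominant.

C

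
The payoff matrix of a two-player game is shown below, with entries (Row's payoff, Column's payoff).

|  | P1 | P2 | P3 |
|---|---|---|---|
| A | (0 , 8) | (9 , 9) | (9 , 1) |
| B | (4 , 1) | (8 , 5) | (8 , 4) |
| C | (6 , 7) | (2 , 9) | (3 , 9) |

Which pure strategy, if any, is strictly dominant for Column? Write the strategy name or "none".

P1 fails to dominate P2 at A (8<9).
P2 fails to dominate P3 at C (9=9).
P3 fails to dominate P1 at A (1<8).
No single strategy dominates all the others.

none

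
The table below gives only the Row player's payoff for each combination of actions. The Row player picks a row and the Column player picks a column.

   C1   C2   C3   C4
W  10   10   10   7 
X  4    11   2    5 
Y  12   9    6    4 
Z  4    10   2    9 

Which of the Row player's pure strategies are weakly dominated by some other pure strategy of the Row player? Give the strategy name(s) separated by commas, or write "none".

W: no other strategy beats it everywhere (X at C1 (10>4); Y at C2 (10>9); Z at C1 (10>4)).
X: no other strategy beats it everywhere (W at C2 (11>10); Y at C2 (11>9); Z at C2 (11>10)).
Y is not dominated — it holds its own against W at C1 (12>10); X at C1 (12>4); Z at C1 (12>4).
Z: no other strategy beats it everywhere (W at C4 (9>7); X at C4 (9>5); Y at C2 (10>9)).

none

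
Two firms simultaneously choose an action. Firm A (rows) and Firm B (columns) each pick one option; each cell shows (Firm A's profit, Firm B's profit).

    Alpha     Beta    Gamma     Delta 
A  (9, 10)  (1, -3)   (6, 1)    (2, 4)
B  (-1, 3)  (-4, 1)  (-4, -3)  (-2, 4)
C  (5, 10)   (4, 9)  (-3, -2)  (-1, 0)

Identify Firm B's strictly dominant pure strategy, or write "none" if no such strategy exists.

Alpha fails to dominate Delta at B (3<4).
Beta fails to dominate Alpha at A (-3<10).
Gamma fails to dominate Alpha at A (1<10).
Delta fails to dominate Alpha at A (4<10).
No single strategy dominates all the others.

none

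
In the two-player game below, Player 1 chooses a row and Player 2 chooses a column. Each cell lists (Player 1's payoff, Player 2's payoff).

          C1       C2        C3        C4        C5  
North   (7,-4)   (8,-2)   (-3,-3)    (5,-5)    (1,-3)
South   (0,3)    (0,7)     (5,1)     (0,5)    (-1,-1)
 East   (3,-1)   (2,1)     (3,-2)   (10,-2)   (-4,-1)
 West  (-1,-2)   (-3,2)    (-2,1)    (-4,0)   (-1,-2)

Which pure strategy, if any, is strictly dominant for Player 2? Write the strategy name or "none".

C2 vs C1: North: -2>-4, South: 7>3, East: 1>-1, West: 2>-2.
C2 vs C3: North: -2>-3, South: 7>1, East: 1>-2, West: 2>1.
C2 vs C4: North: -2>-5, South: 7>5, East: 1>-2, West: 2>0.
C2 vs C5: North: -2>-3, South: 7>-1, East: 1>-1, West: 2>-2.
C2 strictly beats every other strategy against every opponent action, so it is strictly dominant.

C2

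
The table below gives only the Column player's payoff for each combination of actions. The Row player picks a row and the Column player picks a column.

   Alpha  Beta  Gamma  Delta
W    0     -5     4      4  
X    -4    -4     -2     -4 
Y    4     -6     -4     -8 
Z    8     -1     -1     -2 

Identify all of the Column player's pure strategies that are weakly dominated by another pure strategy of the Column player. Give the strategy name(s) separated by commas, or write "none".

Alpha is not dominated — it holds its own against Beta at W (0>-5); Gamma at Y (4>-4); Delta at Y (4>-8).
Beta: dominated, since Alpha does at least as well everywhere (W: 0>-5, X: -4=-4, Y: 4>-6, Z: 8>-1).
Nothing dominates Gamma: Alpha at W (4>0); Beta at W (4>-5); Delta at X (-2>-4).
Gamma weakly dominates Delta — W: 4=4, X: -2>-4, Y: -4>-8, Z: -1>-2.

Beta, Delta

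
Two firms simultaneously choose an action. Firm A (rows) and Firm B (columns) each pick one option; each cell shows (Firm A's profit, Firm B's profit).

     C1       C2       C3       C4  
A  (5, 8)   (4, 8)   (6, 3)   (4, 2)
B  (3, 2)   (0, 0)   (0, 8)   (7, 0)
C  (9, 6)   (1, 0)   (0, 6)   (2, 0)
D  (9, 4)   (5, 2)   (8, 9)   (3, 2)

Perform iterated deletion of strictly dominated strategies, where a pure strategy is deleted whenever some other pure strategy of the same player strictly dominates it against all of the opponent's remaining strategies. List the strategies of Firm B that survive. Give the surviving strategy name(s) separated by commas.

C1, C3

Firm B's strategy C4 is strictly dominated by C1 (A: 8>2, B: 2>0, C: 6>0, D: 4>2) and is removed.
For Firm A, D strictly dominates A on the remaining columns (C1: 9>5, C2: 5>4, C3: 8>6); eliminate A.
Firm A's strategy B is strictly dominated by D (C1: 9>3, C2: 5>0, C3: 8>0) and is removed.
Column C2 is eliminated: C1 beats it against every remaining row (C: 6>0, D: 4>2).
Among the remaining strategies, none is strictly dominated by another pure strategy of the same player, so the elimination stops.
Surviving strategies — Firm A: {C, D}; Firm B: {C1, C3}.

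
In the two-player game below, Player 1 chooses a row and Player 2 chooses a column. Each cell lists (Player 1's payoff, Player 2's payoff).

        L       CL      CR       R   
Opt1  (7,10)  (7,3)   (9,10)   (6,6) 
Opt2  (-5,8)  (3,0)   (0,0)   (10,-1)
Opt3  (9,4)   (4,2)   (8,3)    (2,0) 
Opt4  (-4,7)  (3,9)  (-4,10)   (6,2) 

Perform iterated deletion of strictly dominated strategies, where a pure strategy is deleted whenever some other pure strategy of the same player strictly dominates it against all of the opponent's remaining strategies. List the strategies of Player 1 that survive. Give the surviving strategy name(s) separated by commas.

For Player 2, L strictly dominates R on the remaining rows (Opt1: 10>6, Opt2: 8>-1, Opt3: 4>0, Opt4: 7>2); eliminate R.
Row Opt2 is eliminated: Opt1 beats it against every remaining column (L: 7>-5, CL: 7>3, CR: 9>0).
Player 1's strategy Opt4 is strictly dominated by Opt1 (L: 7>-4, CL: 7>3, CR: 9>-4) and is removed.
Player 2's strategy CL is strictly dominated by L (Opt1: 10>3, Opt3: 4>2) and is removed.
Among the remaining strategies, none is strictly dominated by another pure strategy of the same player, so the elimination stops.
Surviving strategies — Player 1: {Opt1, Opt3}; Player 2: {L, CR}.

Opt1, Opt3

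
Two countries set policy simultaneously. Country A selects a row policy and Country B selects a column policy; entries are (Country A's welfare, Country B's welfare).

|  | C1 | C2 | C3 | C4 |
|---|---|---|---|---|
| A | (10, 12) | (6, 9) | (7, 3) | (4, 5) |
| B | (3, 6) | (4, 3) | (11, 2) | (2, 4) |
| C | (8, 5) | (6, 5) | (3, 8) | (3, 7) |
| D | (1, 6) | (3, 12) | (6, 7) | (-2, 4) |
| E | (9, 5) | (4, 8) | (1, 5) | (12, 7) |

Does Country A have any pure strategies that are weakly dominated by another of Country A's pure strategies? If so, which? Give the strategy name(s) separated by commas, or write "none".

C, D

A: no other strategy beats it everywhere (B at C1 (10>3); C at C1 (10>8); D at C1 (10>1); E at C1 (10>9)).
B is not dominated — it holds its own against A at C3 (11>7); C at C3 (11>3); D at C1 (3>1); E at C3 (11>1).
C is weakly dominated by A (C1: 10>8, C2: 6=6, C3: 7>3, C4: 4>3).
A weakly dominates D — C1: 10>1, C2: 6>3, C3: 7>6, C4: 4>-2.
E: no other strategy beats it everywhere (A at C4 (12>4); B at C1 (9>3); C at C1 (9>8); D at C1 (9>1)).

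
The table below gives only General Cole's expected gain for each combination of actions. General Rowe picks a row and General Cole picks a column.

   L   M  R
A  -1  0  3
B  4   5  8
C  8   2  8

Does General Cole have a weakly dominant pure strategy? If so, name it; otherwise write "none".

R

R vs L: A: 3>-1, B: 8>4, C: 8=8.
R vs M: A: 3>0, B: 8>5, C: 8>2.
R is at least as good as every other strategy against every opponent action, so it is weakly dominant.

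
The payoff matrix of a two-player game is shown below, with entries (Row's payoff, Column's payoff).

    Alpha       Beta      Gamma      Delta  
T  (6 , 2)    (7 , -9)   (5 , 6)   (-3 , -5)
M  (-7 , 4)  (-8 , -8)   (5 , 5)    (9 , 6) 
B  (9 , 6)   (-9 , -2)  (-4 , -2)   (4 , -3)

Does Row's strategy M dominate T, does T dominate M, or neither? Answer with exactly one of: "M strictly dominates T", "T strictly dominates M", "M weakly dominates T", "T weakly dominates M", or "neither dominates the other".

neither dominates the other

M's payoffs vs T's, by Column's action — Alpha: -7<6, Beta: -8<7, Gamma: 5=5, Delta: 9>-3.
M does better at Delta but worse at Alpha, Beta; neither strategy dominates the other.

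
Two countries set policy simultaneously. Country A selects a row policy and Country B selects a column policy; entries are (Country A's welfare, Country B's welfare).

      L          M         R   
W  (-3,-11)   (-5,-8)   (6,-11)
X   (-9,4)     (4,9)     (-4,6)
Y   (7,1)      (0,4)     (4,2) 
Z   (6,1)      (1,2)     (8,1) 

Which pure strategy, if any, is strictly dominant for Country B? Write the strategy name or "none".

M

M vs L: W: -8>-11, X: 9>4, Y: 4>1, Z: 2>1.
M vs R: W: -8>-11, X: 9>6, Y: 4>2, Z: 2>1.
M strictly beats every other strategy against every opponent action, so it is strictly dominant.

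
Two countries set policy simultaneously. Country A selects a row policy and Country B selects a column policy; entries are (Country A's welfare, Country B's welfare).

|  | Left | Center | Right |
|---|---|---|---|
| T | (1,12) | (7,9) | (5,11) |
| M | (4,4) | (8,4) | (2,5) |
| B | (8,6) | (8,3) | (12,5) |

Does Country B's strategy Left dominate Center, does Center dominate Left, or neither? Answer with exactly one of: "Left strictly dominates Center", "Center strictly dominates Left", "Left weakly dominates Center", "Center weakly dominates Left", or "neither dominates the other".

Left weakly dominates Center

Left's payoffs vs Center's, by Country A's action — T: 12>9, M: 4=4, B: 6>3.
Left is at least as good everywhere and strictly better somewhere (tied only at M), so Left weakly but not strictly dominates Center.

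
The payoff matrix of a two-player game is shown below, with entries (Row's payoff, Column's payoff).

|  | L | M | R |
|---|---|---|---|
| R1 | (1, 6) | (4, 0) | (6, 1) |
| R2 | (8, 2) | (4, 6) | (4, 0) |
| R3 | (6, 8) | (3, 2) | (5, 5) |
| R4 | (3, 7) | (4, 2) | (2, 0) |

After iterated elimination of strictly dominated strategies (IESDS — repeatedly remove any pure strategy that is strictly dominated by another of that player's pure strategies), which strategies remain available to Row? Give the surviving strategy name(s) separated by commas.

R1, R2, R4

Column R is eliminated: L beats it against every remaining row (R1: 6>1, R2: 2>0, R3: 8>5, R4: 7>0).
For Row, R2 strictly dominates R3 on the remaining columns (L: 8>6, M: 4>3); eliminate R3.
Among the remaining strategies, none is strictly dominated by another pure strategy of the same player, so the elimination stops.
Surviving strategies — Row: {R1, R2, R4}; Column: {L, M}.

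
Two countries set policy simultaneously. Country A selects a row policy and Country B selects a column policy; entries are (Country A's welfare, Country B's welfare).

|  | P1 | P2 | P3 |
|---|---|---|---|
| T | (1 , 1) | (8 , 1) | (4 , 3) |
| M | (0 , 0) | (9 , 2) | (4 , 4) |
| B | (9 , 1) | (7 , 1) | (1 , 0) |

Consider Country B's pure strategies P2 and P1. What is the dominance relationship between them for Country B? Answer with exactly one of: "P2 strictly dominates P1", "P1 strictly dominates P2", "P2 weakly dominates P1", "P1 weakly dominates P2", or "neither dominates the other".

P2's payoffs vs P1's, by Country A's action — T: 1=1, M: 2>0, B: 1=1.
P2 is at least as good everywhere and strictly better somewhere (tied only at T, B), so P2 weakly but not strictly dominates P1.

P2 weakly dominates P1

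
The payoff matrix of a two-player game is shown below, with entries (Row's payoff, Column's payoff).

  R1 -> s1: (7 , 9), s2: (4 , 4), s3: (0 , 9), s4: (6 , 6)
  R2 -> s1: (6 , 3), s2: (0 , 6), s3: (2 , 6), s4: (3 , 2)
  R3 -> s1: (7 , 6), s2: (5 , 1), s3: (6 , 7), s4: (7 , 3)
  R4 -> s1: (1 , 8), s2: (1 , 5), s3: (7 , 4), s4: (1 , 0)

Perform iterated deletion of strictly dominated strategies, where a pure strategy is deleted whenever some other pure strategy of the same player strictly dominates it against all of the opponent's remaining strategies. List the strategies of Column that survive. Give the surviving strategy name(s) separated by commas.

s1, s3

Row's strategy R2 is strictly dominated by R3 (s1: 7>6, s2: 5>0, s3: 6>2, s4: 7>3) and is removed.
Column's strategy s2 is strictly dominated by s1 (R1: 9>4, R3: 6>1, R4: 8>5) and is removed.
Column s4 is eliminated: s1 beats it against every remaining row (R1: 9>6, R3: 6>3, R4: 8>0).
Among the remaining strategies, none is strictly dominated by another pure strategy of the same player, so the elimination stops.
Surviving strategies — Row: {R1, R3, R4}; Column: {s1, s3}.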